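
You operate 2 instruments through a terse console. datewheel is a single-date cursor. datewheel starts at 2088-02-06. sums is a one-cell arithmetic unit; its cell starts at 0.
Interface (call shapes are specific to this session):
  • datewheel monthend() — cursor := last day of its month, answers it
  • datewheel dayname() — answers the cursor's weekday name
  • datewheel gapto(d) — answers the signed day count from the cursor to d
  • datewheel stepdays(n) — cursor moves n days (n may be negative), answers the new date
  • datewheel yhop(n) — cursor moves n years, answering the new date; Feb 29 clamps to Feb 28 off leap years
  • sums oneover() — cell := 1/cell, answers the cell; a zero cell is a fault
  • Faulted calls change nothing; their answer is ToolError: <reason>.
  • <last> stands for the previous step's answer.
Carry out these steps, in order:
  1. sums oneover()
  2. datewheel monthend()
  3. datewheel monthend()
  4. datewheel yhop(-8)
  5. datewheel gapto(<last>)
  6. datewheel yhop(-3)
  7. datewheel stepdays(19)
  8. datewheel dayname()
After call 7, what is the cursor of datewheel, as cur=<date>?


I use sums oneover(): ToolError: reciprocal of zero.
Calling datewheel monthend, and see 2088-02-29.
I call datewheel monthend(), which returns 2088-02-29.
Invoking datewheel yhop(n=-8): 2080-02-29.
I invoke datewheel gapto(d=<last>), — result: 0.
I call datewheel yhop(n=-3), and observe 2077-02-28.
Next I call datewheel stepdays(n=19), and get 2077-03-19.
Now I run datewheel dayname(), → Friday.

Answer: cur=2077-03-19


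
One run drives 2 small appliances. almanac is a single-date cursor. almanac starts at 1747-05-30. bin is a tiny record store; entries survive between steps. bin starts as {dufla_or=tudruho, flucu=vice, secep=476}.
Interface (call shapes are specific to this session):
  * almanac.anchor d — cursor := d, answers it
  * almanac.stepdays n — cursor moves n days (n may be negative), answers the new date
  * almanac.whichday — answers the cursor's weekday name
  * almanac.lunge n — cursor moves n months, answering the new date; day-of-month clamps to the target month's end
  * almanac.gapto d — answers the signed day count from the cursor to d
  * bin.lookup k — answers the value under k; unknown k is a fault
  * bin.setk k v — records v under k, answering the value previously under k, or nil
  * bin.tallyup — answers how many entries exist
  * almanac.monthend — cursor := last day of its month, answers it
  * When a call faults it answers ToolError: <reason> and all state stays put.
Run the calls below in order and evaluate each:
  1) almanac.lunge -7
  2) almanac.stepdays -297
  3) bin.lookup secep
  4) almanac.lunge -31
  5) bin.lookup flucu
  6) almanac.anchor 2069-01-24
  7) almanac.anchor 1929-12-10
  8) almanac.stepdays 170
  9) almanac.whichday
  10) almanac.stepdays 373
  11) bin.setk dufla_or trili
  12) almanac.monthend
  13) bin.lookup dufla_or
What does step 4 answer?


Invoking almanac.lunge(n='-7'), yielding 1746-10-30.
I invoke almanac.stepdays(n='-297'), and observe 1746-01-06.
Calling bin.lookup(k='secep'), and get 476.
I call almanac.lunge(n='-31'), giving 1743-06-06.
Calling bin.lookup(k='flucu'), yielding vice.
Next I call almanac.anchor(d='2069-01-24'), and observe 2069-01-24.
I try almanac.anchor(d='1929-12-10'), → 1929-12-10.
Invoking almanac.stepdays(n='170'), and observe 1930-05-29.
I use almanac.whichday, giving Thursday.
I use almanac.stepdays(n='373'), and get 1931-06-06.
Then bin.setk(k='dufla_or', v='trili'), and see tudruho.
Using almanac.monthend(), giving 1931-06-30.
Invoking bin.lookup(k='dufla_or'), — result: trili.

Answer: 1743-06-06


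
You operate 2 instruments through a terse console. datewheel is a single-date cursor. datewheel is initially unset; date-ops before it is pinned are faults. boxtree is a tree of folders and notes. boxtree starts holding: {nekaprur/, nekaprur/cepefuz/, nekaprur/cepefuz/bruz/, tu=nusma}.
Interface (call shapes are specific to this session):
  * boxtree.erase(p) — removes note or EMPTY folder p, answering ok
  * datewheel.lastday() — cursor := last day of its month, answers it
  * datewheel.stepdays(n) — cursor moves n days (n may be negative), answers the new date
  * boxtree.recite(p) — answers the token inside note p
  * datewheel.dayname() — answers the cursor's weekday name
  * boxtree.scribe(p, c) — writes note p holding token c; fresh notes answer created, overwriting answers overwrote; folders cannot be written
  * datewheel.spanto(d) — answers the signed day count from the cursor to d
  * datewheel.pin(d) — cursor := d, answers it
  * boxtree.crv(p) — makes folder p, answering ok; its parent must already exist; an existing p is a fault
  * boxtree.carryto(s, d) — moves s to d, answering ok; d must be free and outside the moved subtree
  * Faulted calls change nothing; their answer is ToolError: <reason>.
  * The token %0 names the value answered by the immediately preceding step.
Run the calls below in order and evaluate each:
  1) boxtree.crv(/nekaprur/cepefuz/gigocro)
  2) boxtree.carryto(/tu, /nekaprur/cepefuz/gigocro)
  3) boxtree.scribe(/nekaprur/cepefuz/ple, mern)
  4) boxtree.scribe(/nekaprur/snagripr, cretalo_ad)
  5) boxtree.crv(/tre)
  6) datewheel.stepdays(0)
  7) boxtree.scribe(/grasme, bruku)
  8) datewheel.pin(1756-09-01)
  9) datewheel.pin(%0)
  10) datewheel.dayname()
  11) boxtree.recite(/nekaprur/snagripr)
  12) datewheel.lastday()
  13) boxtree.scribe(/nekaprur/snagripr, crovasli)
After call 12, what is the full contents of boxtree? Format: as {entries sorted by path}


-> boxtree.crv(p: /nekaprur/cepefuz/gigocro)
<- ok
-> boxtree.carryto(s: /tu, d: /nekaprur/cepefuz/gigocro)
<- ToolError: exists
-> boxtree.scribe(p: /nekaprur/cepefuz/ple, c: mern)
<- created
-> boxtree.scribe(p: /nekaprur/snagripr, c: cretalo_ad)
<- created
-> boxtree.crv(p: /tre)
<- ok
-> datewheel.stepdays(n: 0)
<- ToolError: no date set
-> boxtree.scribe(p: /grasme, c: bruku)
<- created
-> datewheel.pin(d: 1756-09-01)
<- 1756-09-01
-> datewheel.pin(d: %0)
<- 1756-09-01
-> datewheel.dayname()
<- Wednesday
-> boxtree.recite(p: /nekaprur/snagripr)
<- cretalo_ad
-> datewheel.lastday()
<- 1756-09-30
-> boxtree.scribe(p: /nekaprur/snagripr, c: crovasli)
<- overwrote

Answer: {grasme=bruku, nekaprur/, nekaprur/cepefuz/, nekaprur/cepefuz/bruz/, nekaprur/cepefuz/gigocro/, nekaprur/cepefuz/ple=mern, nekaprur/snagripr=cretalo_ad, tre/, tu=nusma}


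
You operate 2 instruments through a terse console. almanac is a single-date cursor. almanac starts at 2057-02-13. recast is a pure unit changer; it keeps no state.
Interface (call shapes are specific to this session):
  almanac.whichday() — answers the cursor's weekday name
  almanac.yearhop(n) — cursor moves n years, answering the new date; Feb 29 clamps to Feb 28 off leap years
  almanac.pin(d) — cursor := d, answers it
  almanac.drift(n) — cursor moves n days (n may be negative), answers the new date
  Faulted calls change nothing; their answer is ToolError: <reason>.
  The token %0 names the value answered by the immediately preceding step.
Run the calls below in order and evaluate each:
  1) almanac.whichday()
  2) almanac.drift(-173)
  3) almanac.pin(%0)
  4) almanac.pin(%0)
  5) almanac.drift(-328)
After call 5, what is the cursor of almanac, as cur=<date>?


Answer: cur=2055-10-01

Derivation:
;; almanac.whichday() == Tuesday
;; almanac.drift(n='-173') == 2056-08-24
;; almanac.pin(d='%0') == 2056-08-24
;; almanac.pin(d='%0') == 2056-08-24
;; almanac.drift(n='-328') == 2055-10-01


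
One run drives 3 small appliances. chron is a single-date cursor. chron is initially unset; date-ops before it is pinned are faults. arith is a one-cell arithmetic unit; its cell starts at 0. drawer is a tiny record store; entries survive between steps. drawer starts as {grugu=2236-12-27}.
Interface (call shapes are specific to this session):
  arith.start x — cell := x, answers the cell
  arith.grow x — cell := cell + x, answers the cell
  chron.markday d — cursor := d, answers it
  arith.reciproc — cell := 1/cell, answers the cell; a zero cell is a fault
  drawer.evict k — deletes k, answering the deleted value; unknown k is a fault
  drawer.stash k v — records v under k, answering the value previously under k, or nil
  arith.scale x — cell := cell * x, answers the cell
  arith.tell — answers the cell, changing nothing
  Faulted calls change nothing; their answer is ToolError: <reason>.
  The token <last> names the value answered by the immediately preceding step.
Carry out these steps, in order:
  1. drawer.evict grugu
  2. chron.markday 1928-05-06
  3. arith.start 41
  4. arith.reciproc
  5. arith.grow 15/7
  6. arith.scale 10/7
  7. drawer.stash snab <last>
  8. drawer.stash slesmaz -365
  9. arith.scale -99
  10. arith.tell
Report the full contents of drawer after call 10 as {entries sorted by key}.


Answer: {slesmaz=-365, snab=6220/2009}

Derivation:
Do: drawer.evict[k: grugu]
See: 2236-12-27
Do: chron.markday[d: 1928-05-06]
See: 1928-05-06
Do: arith.start[x: 41]
See: 41
Do: arith.reciproc[]
See: 1/41
Do: arith.grow[x: 15/7]
See: 622/287
Do: arith.scale[x: 10/7]
See: 6220/2009
Do: drawer.stash[k: snab; v: <last>]
See: nil
Do: drawer.stash[k: slesmaz; v: -365]
See: nil
Do: arith.scale[x: -99]
See: -615780/2009
Do: arith.tell[]
See: -615780/2009


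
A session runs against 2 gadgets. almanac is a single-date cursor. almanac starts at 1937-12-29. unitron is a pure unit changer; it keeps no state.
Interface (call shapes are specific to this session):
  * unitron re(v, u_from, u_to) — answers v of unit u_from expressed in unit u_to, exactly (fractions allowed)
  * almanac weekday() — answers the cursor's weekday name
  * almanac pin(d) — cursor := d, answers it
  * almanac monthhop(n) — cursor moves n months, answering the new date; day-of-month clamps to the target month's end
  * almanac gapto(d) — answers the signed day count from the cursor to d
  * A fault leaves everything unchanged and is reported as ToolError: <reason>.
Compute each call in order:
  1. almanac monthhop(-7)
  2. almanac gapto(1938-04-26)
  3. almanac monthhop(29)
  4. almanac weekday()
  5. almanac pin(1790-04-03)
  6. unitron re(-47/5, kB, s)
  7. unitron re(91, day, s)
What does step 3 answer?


→ almanac monthhop(n='-7')
← 1937-05-29
→ almanac gapto(d='1938-04-26')
← 332
→ almanac monthhop(n='29')
← 1939-10-29
→ almanac weekday()
← Sunday
→ almanac pin(d='1790-04-03')
← 1790-04-03
→ unitron re(v='-47/5', u_from='kB', u_to='s')
← ToolError: incompatible units
→ unitron re(v='91', u_from='day', u_to='s')
← 7862400

Answer: 1939-10-29


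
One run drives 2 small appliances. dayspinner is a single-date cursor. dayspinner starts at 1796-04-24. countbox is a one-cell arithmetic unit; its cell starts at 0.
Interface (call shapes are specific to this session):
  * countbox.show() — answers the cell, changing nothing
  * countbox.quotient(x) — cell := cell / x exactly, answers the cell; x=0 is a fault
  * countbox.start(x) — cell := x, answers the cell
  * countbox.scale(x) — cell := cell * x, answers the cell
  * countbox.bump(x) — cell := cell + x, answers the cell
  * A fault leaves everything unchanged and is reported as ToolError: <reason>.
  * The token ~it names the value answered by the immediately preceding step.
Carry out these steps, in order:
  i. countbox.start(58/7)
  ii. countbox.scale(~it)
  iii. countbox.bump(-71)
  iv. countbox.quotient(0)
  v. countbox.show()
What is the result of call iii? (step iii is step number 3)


Answer: -115/49

Derivation:
I invoke countbox.start with x=58/7: 58/7.
Now I run countbox.scale with x=~it, and get 3364/49.
Then countbox.bump with x=-71, and observe -115/49.
Calling countbox.quotient with x=0, which returns ToolError: division by zero.
Invoking countbox.show(), which returns -115/49.


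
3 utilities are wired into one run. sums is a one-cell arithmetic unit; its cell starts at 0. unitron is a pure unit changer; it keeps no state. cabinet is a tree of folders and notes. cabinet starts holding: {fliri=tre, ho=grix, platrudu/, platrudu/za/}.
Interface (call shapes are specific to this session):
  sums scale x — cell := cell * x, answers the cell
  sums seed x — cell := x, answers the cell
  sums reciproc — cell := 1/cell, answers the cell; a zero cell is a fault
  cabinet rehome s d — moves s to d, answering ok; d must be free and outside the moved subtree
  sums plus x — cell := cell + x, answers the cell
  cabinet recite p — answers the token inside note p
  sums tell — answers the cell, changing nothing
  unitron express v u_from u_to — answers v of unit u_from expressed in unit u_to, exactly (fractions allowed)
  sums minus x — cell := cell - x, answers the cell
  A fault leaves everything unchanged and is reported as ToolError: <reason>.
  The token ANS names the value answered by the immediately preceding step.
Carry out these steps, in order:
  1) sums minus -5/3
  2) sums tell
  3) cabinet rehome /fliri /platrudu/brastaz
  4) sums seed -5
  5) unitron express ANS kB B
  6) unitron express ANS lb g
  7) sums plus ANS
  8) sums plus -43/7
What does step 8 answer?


-- 1. sums minus(x→-5/3) == 5/3
-- 2. sums tell() == 5/3
-- 3. cabinet rehome(s→/fliri, d→/platrudu/brastaz) == ok
-- 4. sums seed(x→-5) == -5
-- 5. unitron express(v→ANS, u_from→kB, u_to→B) == -5000
-- 6. unitron express(v→ANS, u_from→lb, u_to→g) == -45359237/20
-- 7. sums plus(x→ANS) == -45359337/20
-- 8. sums plus(x→-43/7) == -317516219/140

Answer: -317516219/140


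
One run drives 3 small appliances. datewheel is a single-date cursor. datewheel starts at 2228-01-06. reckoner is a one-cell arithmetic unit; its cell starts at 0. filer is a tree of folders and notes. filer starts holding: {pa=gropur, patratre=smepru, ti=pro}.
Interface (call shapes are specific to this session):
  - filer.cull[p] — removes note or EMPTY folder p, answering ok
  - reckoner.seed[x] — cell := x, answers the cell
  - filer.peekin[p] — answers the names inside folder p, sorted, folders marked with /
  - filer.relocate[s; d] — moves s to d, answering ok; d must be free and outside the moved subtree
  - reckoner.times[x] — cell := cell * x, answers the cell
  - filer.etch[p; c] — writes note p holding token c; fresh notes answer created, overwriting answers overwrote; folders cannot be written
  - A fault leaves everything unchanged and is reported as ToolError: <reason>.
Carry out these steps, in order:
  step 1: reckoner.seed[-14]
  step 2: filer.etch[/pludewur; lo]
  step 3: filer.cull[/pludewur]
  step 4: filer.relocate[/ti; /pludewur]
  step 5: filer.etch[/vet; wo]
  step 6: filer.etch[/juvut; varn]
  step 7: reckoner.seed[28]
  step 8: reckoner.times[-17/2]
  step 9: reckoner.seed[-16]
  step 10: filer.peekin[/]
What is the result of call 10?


Answer: [juvut, pa, patratre, pludewur, vet]

Derivation:
I use seed(x=-14), — result: -14.
I call etch(p=/pludewur, c=lo), — result: created.
I use cull(p=/pludewur), and observe ok.
I use relocate(s=/ti, d=/pludewur), → ok.
I use etch(p=/vet, c=wo), giving created.
I use etch(p=/juvut, c=varn), → created.
Then seed(x=28), giving 28.
Now I run times(x=-17/2), giving -238.
I call seed(x=-16), yielding -16.
Next I call peekin(p=/), yielding [juvut, pa, patratre, pludewur, vet].


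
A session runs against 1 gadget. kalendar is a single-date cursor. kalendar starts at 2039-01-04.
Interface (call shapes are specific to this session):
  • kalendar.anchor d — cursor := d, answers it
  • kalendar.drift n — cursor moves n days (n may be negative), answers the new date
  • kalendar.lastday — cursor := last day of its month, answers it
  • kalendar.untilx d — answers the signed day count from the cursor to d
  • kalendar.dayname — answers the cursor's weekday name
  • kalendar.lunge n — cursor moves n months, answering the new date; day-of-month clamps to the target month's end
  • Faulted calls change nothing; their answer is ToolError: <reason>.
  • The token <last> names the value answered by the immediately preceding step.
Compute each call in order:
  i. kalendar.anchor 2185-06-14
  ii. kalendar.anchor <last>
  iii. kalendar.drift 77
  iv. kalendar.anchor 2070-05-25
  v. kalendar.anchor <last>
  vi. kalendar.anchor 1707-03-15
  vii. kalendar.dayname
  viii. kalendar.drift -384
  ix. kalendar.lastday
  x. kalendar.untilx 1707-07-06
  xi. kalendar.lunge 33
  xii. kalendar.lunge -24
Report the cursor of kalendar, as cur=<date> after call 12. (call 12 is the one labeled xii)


Answer: cur=1706-11-28

Derivation:
-> kalendar.anchor(d: 2185-06-14)
<- 2185-06-14
-> kalendar.anchor(d: <last>)
<- 2185-06-14
-> kalendar.drift(n: 77)
<- 2185-08-30
-> kalendar.anchor(d: 2070-05-25)
<- 2070-05-25
-> kalendar.anchor(d: <last>)
<- 2070-05-25
-> kalendar.anchor(d: 1707-03-15)
<- 1707-03-15
-> kalendar.dayname()
<- Tuesday
-> kalendar.drift(n: -384)
<- 1706-02-24
-> kalendar.lastday()
<- 1706-02-28
-> kalendar.untilx(d: 1707-07-06)
<- 493
-> kalendar.lunge(n: 33)
<- 1708-11-28
-> kalendar.lunge(n: -24)
<- 1706-11-28


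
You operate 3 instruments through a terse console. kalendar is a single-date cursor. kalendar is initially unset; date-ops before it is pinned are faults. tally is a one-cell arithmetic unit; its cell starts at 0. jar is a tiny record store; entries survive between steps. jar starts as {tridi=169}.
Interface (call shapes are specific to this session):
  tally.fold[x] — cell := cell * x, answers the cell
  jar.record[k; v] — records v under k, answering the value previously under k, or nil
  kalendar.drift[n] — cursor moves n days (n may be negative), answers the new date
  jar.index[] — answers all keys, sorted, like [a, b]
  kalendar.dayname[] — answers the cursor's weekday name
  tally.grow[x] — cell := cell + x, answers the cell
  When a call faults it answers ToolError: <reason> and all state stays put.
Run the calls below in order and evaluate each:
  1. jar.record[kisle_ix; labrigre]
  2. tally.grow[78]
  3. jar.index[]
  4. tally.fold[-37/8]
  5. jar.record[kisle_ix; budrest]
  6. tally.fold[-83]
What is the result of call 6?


Answer: 119769/4

Derivation:
! record(k=kisle_ix, v=labrigre) : nil
! grow(x=78) : 78
! index() : [kisle_ix, tridi]
! fold(x=-37/8) : -1443/4
! record(k=kisle_ix, v=budrest) : labrigre
! fold(x=-83) : 119769/4


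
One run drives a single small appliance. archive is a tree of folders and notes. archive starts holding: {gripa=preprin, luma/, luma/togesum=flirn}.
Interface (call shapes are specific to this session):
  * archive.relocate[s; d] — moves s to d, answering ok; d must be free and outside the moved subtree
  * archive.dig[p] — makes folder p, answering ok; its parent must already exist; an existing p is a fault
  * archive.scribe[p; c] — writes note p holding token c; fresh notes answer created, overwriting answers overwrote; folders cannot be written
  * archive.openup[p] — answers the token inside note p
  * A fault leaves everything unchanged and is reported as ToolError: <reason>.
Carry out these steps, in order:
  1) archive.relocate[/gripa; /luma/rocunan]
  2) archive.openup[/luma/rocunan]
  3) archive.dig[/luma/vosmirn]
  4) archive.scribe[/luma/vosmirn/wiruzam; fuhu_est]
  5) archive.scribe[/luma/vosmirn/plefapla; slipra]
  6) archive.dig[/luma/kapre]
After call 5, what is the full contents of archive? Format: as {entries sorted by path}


Answer: {luma/, luma/rocunan=preprin, luma/togesum=flirn, luma/vosmirn/, luma/vosmirn/plefapla=slipra, luma/vosmirn/wiruzam=fuhu_est}

Derivation:
;; relocate(s→/gripa, d→/luma/rocunan) : ok
;; openup(p→/luma/rocunan) : preprin
;; dig(p→/luma/vosmirn) : ok
;; scribe(p→/luma/vosmirn/wiruzam, c→fuhu_est) : created
;; scribe(p→/luma/vosmirn/plefapla, c→slipra) : created
;; dig(p→/luma/kapre) : ok


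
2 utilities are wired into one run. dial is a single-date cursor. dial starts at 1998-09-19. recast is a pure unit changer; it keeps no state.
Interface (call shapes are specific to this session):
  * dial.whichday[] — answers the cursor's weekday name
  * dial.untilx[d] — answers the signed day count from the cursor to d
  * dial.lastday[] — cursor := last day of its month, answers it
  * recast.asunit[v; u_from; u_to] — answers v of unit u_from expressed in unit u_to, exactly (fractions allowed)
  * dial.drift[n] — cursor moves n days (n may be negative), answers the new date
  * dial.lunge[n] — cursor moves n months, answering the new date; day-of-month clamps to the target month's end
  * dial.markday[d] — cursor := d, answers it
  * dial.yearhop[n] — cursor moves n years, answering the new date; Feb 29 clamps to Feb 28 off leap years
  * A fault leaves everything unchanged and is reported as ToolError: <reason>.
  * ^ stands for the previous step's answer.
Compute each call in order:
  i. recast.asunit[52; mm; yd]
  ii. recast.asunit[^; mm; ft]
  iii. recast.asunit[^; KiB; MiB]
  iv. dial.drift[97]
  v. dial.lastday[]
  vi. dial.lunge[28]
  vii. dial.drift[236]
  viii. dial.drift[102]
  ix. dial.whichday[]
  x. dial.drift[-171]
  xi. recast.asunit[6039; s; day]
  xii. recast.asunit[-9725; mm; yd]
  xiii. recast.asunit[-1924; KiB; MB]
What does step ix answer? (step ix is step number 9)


Answer: Wednesday

Derivation:
>>> recast.asunit 52 mm yd
:: 65/1143
>>> recast.asunit ^ mm ft
:: 325/1741932
>>> recast.asunit ^ KiB MiB
:: 325/1783738368
>>> dial.drift 97
:: 1998-12-25
>>> dial.lastday
:: 1998-12-31
>>> dial.lunge 28
:: 2001-04-30
>>> dial.drift 236
:: 2001-12-22
>>> dial.drift 102
:: 2002-04-03
>>> dial.whichday
:: Wednesday
>>> dial.drift -171
:: 2001-10-14
>>> recast.asunit 6039 s day
:: 671/9600
>>> recast.asunit -9725 mm yd
:: -48625/4572
>>> recast.asunit -1924 KiB MB
:: -30784/15625


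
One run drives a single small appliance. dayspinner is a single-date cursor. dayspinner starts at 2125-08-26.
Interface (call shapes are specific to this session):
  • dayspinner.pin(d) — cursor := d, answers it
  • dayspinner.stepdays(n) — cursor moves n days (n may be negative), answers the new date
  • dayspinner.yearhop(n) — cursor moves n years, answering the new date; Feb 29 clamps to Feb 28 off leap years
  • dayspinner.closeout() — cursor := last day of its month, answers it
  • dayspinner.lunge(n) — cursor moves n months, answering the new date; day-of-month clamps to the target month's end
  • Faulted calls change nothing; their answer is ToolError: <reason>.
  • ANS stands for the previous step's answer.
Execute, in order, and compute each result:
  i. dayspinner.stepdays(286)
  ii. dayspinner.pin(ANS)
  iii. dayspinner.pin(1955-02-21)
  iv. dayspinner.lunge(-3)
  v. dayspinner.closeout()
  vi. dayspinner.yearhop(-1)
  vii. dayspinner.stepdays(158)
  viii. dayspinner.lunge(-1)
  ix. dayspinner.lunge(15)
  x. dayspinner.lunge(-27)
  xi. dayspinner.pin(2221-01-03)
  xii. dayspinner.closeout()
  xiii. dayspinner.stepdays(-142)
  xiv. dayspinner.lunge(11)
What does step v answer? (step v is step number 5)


Calling dayspinner.stepdays(n='286'), and see 2126-06-08.
Then dayspinner.pin(d='ANS'), → 2126-06-08.
I run dayspinner.pin(d='1955-02-21'), which returns 1955-02-21.
I try dayspinner.lunge(n='-3'), yielding 1954-11-21.
I use dayspinner.closeout, and get 1954-11-30.
I use dayspinner.yearhop(n='-1'), giving 1953-11-30.
I try dayspinner.stepdays(n='158'), and see 1954-05-07.
Now I run dayspinner.lunge(n='-1'), which returns 1954-04-07.
I try dayspinner.lunge(n='15'), and observe 1955-07-07.
Invoking dayspinner.lunge(n='-27'), giving 1953-04-07.
Using dayspinner.pin(d='2221-01-03'), and see 2221-01-03.
Calling dayspinner.closeout, — result: 2221-01-31.
I try dayspinner.stepdays(n='-142'), → 2220-09-11.
I use dayspinner.lunge(n='11'), and get 2221-08-11.

Answer: 1954-11-30


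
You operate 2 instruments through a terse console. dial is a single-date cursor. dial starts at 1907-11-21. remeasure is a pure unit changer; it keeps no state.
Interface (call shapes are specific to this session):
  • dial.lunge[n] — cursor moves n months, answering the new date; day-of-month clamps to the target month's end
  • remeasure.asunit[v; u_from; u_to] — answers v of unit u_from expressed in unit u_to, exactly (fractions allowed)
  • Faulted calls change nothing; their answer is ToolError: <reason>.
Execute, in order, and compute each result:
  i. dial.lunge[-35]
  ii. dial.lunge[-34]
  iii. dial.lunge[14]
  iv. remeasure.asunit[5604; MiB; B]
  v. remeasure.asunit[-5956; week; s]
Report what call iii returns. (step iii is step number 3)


$ dial.lunge n: -35
= 1904-12-21
$ dial.lunge n: -34
= 1902-02-21
$ dial.lunge n: 14
= 1903-04-21
$ remeasure.asunit v: 5604 u_from: MiB u_to: B
= 5876219904
$ remeasure.asunit v: -5956 u_from: week u_to: s
= -3602188800

Answer: 1903-04-21


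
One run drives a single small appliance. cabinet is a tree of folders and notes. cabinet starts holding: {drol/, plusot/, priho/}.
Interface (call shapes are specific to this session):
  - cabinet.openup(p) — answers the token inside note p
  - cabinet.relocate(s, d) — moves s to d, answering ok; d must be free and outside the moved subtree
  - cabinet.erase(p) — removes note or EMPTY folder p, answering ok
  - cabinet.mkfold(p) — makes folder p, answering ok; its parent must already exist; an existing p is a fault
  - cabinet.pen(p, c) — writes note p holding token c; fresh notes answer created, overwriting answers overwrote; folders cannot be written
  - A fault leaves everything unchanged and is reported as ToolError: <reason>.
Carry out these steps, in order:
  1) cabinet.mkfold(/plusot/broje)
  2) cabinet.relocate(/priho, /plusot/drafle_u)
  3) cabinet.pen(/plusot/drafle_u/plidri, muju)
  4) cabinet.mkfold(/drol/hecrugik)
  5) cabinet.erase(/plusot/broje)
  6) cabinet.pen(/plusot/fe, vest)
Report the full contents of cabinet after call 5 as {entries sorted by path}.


I invoke cabinet.mkfold(p=/plusot/broje), and get ok.
I call cabinet.relocate(s=/priho, d=/plusot/drafle_u): ok.
Using cabinet.pen(p=/plusot/drafle_u/plidri, c=muju), which returns created.
Using cabinet.mkfold(p=/drol/hecrugik), and get ok.
I invoke cabinet.erase(p=/plusot/broje), and get ok.
Then cabinet.pen(p=/plusot/fe, c=vest), which returns created.

Answer: {drol/, drol/hecrugik/, plusot/, plusot/drafle_u/, plusot/drafle_u/plidri=muju}


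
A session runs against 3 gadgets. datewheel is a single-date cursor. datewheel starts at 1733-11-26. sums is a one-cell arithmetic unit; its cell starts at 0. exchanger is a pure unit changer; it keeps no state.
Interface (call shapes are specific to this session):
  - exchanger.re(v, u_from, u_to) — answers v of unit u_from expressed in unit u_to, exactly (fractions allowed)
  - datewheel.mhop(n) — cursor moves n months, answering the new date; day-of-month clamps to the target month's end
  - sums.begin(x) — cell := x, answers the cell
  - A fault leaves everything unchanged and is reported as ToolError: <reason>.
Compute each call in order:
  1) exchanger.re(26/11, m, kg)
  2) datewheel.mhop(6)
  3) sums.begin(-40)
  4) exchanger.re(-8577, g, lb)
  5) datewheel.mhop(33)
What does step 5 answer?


Answer: 1737-02-26

Derivation:
I use re using v: 26/11, u_from: m, u_to: kg, and observe ToolError: incompatible units.
Using mhop using n: 6, and get 1734-05-26.
Invoking begin using x: -40, which returns -40.
Next I call re using v: -8577, u_from: g, u_to: lb, giving -857700000/45359237.
Then mhop using n: 33, → 1737-02-26.


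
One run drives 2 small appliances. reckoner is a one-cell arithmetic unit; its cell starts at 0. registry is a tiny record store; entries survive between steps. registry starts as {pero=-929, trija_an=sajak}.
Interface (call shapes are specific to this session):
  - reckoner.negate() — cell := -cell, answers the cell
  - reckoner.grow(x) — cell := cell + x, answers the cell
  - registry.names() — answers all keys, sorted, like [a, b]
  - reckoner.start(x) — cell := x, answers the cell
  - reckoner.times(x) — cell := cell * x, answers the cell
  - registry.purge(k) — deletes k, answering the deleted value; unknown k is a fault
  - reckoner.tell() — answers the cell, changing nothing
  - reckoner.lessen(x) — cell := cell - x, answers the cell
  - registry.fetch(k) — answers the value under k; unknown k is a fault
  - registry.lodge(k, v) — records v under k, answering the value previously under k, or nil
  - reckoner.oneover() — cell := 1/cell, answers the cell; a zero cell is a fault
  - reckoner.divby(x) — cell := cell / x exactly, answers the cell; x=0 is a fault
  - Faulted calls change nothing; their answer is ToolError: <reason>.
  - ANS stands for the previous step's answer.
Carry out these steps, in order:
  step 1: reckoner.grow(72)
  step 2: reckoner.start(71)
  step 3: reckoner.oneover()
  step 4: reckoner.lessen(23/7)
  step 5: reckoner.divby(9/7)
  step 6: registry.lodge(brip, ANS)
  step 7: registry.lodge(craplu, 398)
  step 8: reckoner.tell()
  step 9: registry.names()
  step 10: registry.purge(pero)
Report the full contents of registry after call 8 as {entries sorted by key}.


Answer: {brip=-542/213, craplu=398, pero=-929, trija_an=sajak}

Derivation:
# 1. grow(x='72') : 72
# 2. start(x='71') : 71
# 3. oneover() : 1/71
# 4. lessen(x='23/7') : -1626/497
# 5. divby(x='9/7') : -542/213
# 6. lodge(k='brip', v='ANS') : nil
# 7. lodge(k='craplu', v='398') : nil
# 8. tell() : -542/213
# 9. names() : [brip, craplu, pero, trija_an]
# 10. purge(k='pero') : -929


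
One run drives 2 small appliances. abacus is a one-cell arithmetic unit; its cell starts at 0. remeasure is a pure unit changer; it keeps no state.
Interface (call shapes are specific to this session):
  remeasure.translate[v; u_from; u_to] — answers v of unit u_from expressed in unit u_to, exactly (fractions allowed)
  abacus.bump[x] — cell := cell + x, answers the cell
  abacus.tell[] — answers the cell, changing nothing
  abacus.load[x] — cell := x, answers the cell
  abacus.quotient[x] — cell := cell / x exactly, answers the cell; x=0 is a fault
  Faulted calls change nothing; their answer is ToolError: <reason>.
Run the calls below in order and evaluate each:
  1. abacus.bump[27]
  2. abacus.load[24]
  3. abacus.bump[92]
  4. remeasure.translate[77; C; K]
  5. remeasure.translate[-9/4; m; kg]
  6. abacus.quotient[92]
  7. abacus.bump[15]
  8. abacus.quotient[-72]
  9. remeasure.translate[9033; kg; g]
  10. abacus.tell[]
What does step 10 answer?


→ bump(x=27)
← 27
→ load(x=24)
← 24
→ bump(x=92)
← 116
→ translate(v=77, u_from=C, u_to=K)
← 7003/20
→ translate(v=-9/4, u_from=m, u_to=kg)
← ToolError: incompatible units
→ quotient(x=92)
← 29/23
→ bump(x=15)
← 374/23
→ quotient(x=-72)
← -187/828
→ translate(v=9033, u_from=kg, u_to=g)
← 9033000
→ tell()
← -187/828

Answer: -187/828


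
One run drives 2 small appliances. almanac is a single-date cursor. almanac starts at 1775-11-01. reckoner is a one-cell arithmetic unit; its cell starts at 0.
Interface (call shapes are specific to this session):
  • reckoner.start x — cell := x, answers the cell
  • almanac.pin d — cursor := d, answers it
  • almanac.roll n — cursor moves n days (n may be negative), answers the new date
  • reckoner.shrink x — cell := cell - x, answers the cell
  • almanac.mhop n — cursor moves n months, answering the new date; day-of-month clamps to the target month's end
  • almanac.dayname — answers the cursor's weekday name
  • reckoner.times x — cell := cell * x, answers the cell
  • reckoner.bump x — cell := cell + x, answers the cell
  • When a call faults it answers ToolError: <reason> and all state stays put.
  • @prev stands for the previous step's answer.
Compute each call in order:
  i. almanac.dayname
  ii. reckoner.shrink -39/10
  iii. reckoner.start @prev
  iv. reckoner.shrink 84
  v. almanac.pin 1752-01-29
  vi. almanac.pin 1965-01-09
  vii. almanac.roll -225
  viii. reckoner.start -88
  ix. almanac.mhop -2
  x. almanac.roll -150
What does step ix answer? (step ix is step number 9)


> almanac.dayname
  Wednesday
> reckoner.shrink x: -39/10
  39/10
> reckoner.start x: @prev
  39/10
> reckoner.shrink x: 84
  -801/10
> almanac.pin d: 1752-01-29
  1752-01-29
> almanac.pin d: 1965-01-09
  1965-01-09
> almanac.roll n: -225
  1964-05-29
> reckoner.start x: -88
  -88
> almanac.mhop n: -2
  1964-03-29
> almanac.roll n: -150
  1963-10-31

Answer: 1964-03-29


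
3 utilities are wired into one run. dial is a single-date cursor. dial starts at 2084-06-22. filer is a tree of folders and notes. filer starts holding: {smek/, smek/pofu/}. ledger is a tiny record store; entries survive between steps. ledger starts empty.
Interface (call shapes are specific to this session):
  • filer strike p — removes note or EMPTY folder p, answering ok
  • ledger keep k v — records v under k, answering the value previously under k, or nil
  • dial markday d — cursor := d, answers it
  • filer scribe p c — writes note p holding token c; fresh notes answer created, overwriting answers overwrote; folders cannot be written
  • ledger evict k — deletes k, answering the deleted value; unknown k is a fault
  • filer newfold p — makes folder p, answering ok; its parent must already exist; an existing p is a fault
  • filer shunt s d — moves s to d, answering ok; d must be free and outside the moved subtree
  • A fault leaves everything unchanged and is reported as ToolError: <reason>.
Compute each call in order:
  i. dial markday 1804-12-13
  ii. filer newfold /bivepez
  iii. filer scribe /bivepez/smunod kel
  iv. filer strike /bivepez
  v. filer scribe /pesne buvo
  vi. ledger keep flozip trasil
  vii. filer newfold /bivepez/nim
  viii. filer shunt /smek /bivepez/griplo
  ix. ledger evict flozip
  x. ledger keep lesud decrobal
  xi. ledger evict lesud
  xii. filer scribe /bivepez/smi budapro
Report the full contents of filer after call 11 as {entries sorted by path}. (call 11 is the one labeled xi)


·→ dial markday(d: 1804-12-13)
·← 1804-12-13
·→ filer newfold(p: /bivepez)
·← ok
·→ filer scribe(p: /bivepez/smunod, c: kel)
·← created
·→ filer strike(p: /bivepez)
·← ToolError: not empty
·→ filer scribe(p: /pesne, c: buvo)
·← created
·→ ledger keep(k: flozip, v: trasil)
·← nil
·→ filer newfold(p: /bivepez/nim)
·← ok
·→ filer shunt(s: /smek, d: /bivepez/griplo)
·← ok
·→ ledger evict(k: flozip)
·← trasil
·→ ledger keep(k: lesud, v: decrobal)
·← nil
·→ ledger evict(k: lesud)
·← decrobal
·→ filer scribe(p: /bivepez/smi, c: budapro)
·← created

Answer: {bivepez/, bivepez/griplo/, bivepez/griplo/pofu/, bivepez/nim/, bivepez/smunod=kel, pesne=buvo}


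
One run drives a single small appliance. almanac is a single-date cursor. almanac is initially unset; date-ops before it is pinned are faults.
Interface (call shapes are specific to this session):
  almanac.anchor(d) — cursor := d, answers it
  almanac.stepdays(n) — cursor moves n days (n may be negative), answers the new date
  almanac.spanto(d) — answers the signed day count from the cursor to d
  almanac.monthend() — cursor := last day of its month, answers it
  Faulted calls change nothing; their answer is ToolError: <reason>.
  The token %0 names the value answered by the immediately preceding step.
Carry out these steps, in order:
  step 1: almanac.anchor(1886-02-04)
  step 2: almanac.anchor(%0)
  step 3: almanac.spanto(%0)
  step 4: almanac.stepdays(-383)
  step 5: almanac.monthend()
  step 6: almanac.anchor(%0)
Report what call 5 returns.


Step: almanac.anchor[d: 1886-02-04]
Result: 1886-02-04
Step: almanac.anchor[d: %0]
Result: 1886-02-04
Step: almanac.spanto[d: %0]
Result: 0
Step: almanac.stepdays[n: -383]
Result: 1885-01-17
Step: almanac.monthend[]
Result: 1885-01-31
Step: almanac.anchor[d: %0]
Result: 1885-01-31

Answer: 1885-01-31


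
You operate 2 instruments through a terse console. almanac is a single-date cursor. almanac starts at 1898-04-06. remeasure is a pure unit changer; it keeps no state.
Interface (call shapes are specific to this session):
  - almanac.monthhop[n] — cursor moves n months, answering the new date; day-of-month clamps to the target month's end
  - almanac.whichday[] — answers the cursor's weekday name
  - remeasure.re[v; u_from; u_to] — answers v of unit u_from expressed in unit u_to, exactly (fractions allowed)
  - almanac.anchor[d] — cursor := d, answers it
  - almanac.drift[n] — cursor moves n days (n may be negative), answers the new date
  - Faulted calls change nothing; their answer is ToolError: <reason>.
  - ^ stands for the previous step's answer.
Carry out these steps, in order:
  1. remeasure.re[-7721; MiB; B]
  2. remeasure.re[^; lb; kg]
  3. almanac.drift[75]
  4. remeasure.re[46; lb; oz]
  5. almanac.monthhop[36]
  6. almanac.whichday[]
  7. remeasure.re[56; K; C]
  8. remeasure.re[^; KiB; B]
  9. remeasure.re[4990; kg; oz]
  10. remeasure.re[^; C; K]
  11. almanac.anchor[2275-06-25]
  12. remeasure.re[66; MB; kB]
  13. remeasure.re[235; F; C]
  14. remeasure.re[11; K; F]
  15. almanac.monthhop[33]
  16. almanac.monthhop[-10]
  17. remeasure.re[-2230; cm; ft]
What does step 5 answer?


// 1. remeasure.re(v: -7721, u_from: MiB, u_to: B) : -8096055296
// 2. remeasure.re(v: ^, u_from: lb, u_to: kg) : -1434495667720192/390625
// 3. almanac.drift(n: 75) : 1898-06-20
// 4. remeasure.re(v: 46, u_from: lb, u_to: oz) : 736
// 5. almanac.monthhop(n: 36) : 1901-06-20
// 6. almanac.whichday() : Thursday
// 7. remeasure.re(v: 56, u_from: K, u_to: C) : -4343/20
// 8. remeasure.re(v: ^, u_from: KiB, u_to: B) : -1111808/5
// 9. remeasure.re(v: 4990, u_from: kg, u_to: oz) : 7984000000000/45359237
// 10. remeasure.re(v: ^, u_from: C, u_to: K) : 159927797511731/907184740
// 11. almanac.anchor(d: 2275-06-25) : 2275-06-25
// 12. remeasure.re(v: 66, u_from: MB, u_to: kB) : 66000
// 13. remeasure.re(v: 235, u_from: F, u_to: C) : 1015/9
// 14. remeasure.re(v: 11, u_from: K, u_to: F) : -43987/100
// 15. almanac.monthhop(n: 33) : 2278-03-25
// 16. almanac.monthhop(n: -10) : 2277-05-25
// 17. remeasure.re(v: -2230, u_from: cm, u_to: ft) : -27875/381

Answer: 1901-06-20


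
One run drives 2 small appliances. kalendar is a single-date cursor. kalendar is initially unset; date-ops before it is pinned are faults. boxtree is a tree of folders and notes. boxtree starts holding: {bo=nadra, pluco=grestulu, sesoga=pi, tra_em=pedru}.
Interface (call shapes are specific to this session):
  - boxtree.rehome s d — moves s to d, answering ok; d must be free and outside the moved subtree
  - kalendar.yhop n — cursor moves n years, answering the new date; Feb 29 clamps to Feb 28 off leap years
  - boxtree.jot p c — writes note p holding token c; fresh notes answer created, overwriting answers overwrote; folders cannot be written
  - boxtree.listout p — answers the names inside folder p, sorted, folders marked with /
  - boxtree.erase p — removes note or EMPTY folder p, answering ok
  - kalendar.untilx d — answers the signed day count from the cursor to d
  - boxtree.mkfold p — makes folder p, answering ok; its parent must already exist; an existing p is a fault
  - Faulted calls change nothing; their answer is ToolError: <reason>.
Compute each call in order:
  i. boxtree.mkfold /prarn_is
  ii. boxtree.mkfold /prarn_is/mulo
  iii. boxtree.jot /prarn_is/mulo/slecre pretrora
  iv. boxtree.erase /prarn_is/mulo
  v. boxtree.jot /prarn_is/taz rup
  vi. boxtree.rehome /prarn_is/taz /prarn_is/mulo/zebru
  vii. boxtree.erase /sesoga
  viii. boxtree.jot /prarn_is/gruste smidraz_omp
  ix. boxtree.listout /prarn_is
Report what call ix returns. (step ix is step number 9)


Answer: [gruste, mulo/]

Derivation:
-> boxtree.mkfold(p='/prarn_is')
<- ok
-> boxtree.mkfold(p='/prarn_is/mulo')
<- ok
-> boxtree.jot(p='/prarn_is/mulo/slecre', c='pretrora')
<- created
-> boxtree.erase(p='/prarn_is/mulo')
<- ToolError: not empty
-> boxtree.jot(p='/prarn_is/taz', c='rup')
<- created
-> boxtree.rehome(s='/prarn_is/taz', d='/prarn_is/mulo/zebru')
<- ok
-> boxtree.erase(p='/sesoga')
<- ok
-> boxtree.jot(p='/prarn_is/gruste', c='smidraz_omp')
<- created
-> boxtree.listout(p='/prarn_is')
<- [gruste, mulo/]


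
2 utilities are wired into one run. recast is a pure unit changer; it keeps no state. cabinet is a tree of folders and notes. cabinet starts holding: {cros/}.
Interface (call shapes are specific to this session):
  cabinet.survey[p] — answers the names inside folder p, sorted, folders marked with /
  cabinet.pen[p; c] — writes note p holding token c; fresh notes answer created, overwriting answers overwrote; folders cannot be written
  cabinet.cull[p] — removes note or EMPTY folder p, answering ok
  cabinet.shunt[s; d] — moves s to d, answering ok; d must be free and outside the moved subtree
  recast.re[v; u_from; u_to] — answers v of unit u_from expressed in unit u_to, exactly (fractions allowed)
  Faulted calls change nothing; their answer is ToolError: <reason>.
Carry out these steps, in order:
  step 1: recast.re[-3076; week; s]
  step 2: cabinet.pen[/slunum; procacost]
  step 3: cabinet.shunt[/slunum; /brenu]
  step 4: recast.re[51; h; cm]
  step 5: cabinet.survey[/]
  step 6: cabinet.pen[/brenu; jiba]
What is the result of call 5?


==> recast.re(v='-3076', u_from='week', u_to='s')
<== -1860364800
==> cabinet.pen(p='/slunum', c='procacost')
<== created
==> cabinet.shunt(s='/slunum', d='/brenu')
<== ok
==> recast.re(v='51', u_from='h', u_to='cm')
<== ToolError: incompatible units
==> cabinet.survey(p='/')
<== [brenu, cros/]
==> cabinet.pen(p='/brenu', c='jiba')
<== overwrote

Answer: [brenu, cros/]
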